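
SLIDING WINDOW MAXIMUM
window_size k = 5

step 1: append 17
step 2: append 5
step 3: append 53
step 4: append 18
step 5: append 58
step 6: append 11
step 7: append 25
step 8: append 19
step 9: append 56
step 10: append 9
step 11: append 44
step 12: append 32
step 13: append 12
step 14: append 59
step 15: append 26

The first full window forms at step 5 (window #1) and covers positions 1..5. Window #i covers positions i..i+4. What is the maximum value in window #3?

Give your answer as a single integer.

step 1: append 17 -> window=[17] (not full yet)
step 2: append 5 -> window=[17, 5] (not full yet)
step 3: append 53 -> window=[17, 5, 53] (not full yet)
step 4: append 18 -> window=[17, 5, 53, 18] (not full yet)
step 5: append 58 -> window=[17, 5, 53, 18, 58] -> max=58
step 6: append 11 -> window=[5, 53, 18, 58, 11] -> max=58
step 7: append 25 -> window=[53, 18, 58, 11, 25] -> max=58
Window #3 max = 58

Answer: 58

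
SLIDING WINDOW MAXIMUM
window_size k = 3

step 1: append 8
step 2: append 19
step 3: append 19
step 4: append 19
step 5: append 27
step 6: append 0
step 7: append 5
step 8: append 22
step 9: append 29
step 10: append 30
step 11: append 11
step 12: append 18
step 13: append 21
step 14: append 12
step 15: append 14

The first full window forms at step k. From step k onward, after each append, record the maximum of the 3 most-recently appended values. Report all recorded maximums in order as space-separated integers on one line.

Answer: 19 19 27 27 27 22 29 30 30 30 21 21 21

Derivation:
step 1: append 8 -> window=[8] (not full yet)
step 2: append 19 -> window=[8, 19] (not full yet)
step 3: append 19 -> window=[8, 19, 19] -> max=19
step 4: append 19 -> window=[19, 19, 19] -> max=19
step 5: append 27 -> window=[19, 19, 27] -> max=27
step 6: append 0 -> window=[19, 27, 0] -> max=27
step 7: append 5 -> window=[27, 0, 5] -> max=27
step 8: append 22 -> window=[0, 5, 22] -> max=22
step 9: append 29 -> window=[5, 22, 29] -> max=29
step 10: append 30 -> window=[22, 29, 30] -> max=30
step 11: append 11 -> window=[29, 30, 11] -> max=30
step 12: append 18 -> window=[30, 11, 18] -> max=30
step 13: append 21 -> window=[11, 18, 21] -> max=21
step 14: append 12 -> window=[18, 21, 12] -> max=21
step 15: append 14 -> window=[21, 12, 14] -> max=21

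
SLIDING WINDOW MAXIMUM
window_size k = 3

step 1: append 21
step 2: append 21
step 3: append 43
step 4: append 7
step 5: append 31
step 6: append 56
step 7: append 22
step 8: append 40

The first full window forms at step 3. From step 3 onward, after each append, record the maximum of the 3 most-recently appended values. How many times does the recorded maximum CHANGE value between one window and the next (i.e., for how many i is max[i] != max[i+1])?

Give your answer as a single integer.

step 1: append 21 -> window=[21] (not full yet)
step 2: append 21 -> window=[21, 21] (not full yet)
step 3: append 43 -> window=[21, 21, 43] -> max=43
step 4: append 7 -> window=[21, 43, 7] -> max=43
step 5: append 31 -> window=[43, 7, 31] -> max=43
step 6: append 56 -> window=[7, 31, 56] -> max=56
step 7: append 22 -> window=[31, 56, 22] -> max=56
step 8: append 40 -> window=[56, 22, 40] -> max=56
Recorded maximums: 43 43 43 56 56 56
Changes between consecutive maximums: 1

Answer: 1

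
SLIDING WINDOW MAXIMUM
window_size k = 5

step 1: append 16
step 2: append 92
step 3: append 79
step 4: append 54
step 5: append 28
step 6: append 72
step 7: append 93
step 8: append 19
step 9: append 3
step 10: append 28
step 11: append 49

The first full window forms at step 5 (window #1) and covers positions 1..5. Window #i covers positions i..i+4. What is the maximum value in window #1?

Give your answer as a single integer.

Answer: 92

Derivation:
step 1: append 16 -> window=[16] (not full yet)
step 2: append 92 -> window=[16, 92] (not full yet)
step 3: append 79 -> window=[16, 92, 79] (not full yet)
step 4: append 54 -> window=[16, 92, 79, 54] (not full yet)
step 5: append 28 -> window=[16, 92, 79, 54, 28] -> max=92
Window #1 max = 92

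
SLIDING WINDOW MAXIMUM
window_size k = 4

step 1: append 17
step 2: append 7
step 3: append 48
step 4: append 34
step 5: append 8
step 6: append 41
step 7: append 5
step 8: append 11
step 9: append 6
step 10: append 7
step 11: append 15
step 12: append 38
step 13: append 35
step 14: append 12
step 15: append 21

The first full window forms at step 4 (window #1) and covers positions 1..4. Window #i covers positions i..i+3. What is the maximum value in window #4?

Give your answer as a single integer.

Answer: 41

Derivation:
step 1: append 17 -> window=[17] (not full yet)
step 2: append 7 -> window=[17, 7] (not full yet)
step 3: append 48 -> window=[17, 7, 48] (not full yet)
step 4: append 34 -> window=[17, 7, 48, 34] -> max=48
step 5: append 8 -> window=[7, 48, 34, 8] -> max=48
step 6: append 41 -> window=[48, 34, 8, 41] -> max=48
step 7: append 5 -> window=[34, 8, 41, 5] -> max=41
Window #4 max = 41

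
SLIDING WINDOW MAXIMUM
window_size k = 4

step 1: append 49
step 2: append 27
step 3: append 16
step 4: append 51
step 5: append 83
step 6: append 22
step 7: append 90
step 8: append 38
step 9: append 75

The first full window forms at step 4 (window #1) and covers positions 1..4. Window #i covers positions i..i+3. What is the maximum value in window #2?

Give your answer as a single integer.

step 1: append 49 -> window=[49] (not full yet)
step 2: append 27 -> window=[49, 27] (not full yet)
step 3: append 16 -> window=[49, 27, 16] (not full yet)
step 4: append 51 -> window=[49, 27, 16, 51] -> max=51
step 5: append 83 -> window=[27, 16, 51, 83] -> max=83
Window #2 max = 83

Answer: 83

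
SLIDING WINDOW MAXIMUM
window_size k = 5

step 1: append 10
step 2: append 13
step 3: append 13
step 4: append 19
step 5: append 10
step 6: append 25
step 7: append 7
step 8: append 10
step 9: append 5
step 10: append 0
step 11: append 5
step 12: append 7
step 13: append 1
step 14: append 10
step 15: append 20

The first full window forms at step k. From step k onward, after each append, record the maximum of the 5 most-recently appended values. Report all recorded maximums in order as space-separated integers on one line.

Answer: 19 25 25 25 25 25 10 10 7 10 20

Derivation:
step 1: append 10 -> window=[10] (not full yet)
step 2: append 13 -> window=[10, 13] (not full yet)
step 3: append 13 -> window=[10, 13, 13] (not full yet)
step 4: append 19 -> window=[10, 13, 13, 19] (not full yet)
step 5: append 10 -> window=[10, 13, 13, 19, 10] -> max=19
step 6: append 25 -> window=[13, 13, 19, 10, 25] -> max=25
step 7: append 7 -> window=[13, 19, 10, 25, 7] -> max=25
step 8: append 10 -> window=[19, 10, 25, 7, 10] -> max=25
step 9: append 5 -> window=[10, 25, 7, 10, 5] -> max=25
step 10: append 0 -> window=[25, 7, 10, 5, 0] -> max=25
step 11: append 5 -> window=[7, 10, 5, 0, 5] -> max=10
step 12: append 7 -> window=[10, 5, 0, 5, 7] -> max=10
step 13: append 1 -> window=[5, 0, 5, 7, 1] -> max=7
step 14: append 10 -> window=[0, 5, 7, 1, 10] -> max=10
step 15: append 20 -> window=[5, 7, 1, 10, 20] -> max=20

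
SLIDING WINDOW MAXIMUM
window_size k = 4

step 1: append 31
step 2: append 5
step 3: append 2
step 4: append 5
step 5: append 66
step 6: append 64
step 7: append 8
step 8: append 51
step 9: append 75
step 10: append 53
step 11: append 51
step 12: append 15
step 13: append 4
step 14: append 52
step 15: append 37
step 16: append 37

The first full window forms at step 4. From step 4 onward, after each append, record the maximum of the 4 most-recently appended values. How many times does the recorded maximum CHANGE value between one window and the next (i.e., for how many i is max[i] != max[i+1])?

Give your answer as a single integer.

Answer: 4

Derivation:
step 1: append 31 -> window=[31] (not full yet)
step 2: append 5 -> window=[31, 5] (not full yet)
step 3: append 2 -> window=[31, 5, 2] (not full yet)
step 4: append 5 -> window=[31, 5, 2, 5] -> max=31
step 5: append 66 -> window=[5, 2, 5, 66] -> max=66
step 6: append 64 -> window=[2, 5, 66, 64] -> max=66
step 7: append 8 -> window=[5, 66, 64, 8] -> max=66
step 8: append 51 -> window=[66, 64, 8, 51] -> max=66
step 9: append 75 -> window=[64, 8, 51, 75] -> max=75
step 10: append 53 -> window=[8, 51, 75, 53] -> max=75
step 11: append 51 -> window=[51, 75, 53, 51] -> max=75
step 12: append 15 -> window=[75, 53, 51, 15] -> max=75
step 13: append 4 -> window=[53, 51, 15, 4] -> max=53
step 14: append 52 -> window=[51, 15, 4, 52] -> max=52
step 15: append 37 -> window=[15, 4, 52, 37] -> max=52
step 16: append 37 -> window=[4, 52, 37, 37] -> max=52
Recorded maximums: 31 66 66 66 66 75 75 75 75 53 52 52 52
Changes between consecutive maximums: 4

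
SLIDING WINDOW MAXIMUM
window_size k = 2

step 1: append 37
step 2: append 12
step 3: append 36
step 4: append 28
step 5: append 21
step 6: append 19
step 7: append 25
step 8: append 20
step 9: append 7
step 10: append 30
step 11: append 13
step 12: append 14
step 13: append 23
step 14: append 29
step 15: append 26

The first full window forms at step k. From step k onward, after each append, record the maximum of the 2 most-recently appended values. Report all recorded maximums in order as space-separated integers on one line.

Answer: 37 36 36 28 21 25 25 20 30 30 14 23 29 29

Derivation:
step 1: append 37 -> window=[37] (not full yet)
step 2: append 12 -> window=[37, 12] -> max=37
step 3: append 36 -> window=[12, 36] -> max=36
step 4: append 28 -> window=[36, 28] -> max=36
step 5: append 21 -> window=[28, 21] -> max=28
step 6: append 19 -> window=[21, 19] -> max=21
step 7: append 25 -> window=[19, 25] -> max=25
step 8: append 20 -> window=[25, 20] -> max=25
step 9: append 7 -> window=[20, 7] -> max=20
step 10: append 30 -> window=[7, 30] -> max=30
step 11: append 13 -> window=[30, 13] -> max=30
step 12: append 14 -> window=[13, 14] -> max=14
step 13: append 23 -> window=[14, 23] -> max=23
step 14: append 29 -> window=[23, 29] -> max=29
step 15: append 26 -> window=[29, 26] -> max=29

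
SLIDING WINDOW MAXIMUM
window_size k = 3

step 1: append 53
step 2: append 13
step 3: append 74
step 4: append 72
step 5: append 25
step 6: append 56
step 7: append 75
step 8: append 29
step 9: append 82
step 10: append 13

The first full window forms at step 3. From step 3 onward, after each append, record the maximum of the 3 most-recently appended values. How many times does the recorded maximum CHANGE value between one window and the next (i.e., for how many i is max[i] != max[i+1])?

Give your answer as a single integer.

step 1: append 53 -> window=[53] (not full yet)
step 2: append 13 -> window=[53, 13] (not full yet)
step 3: append 74 -> window=[53, 13, 74] -> max=74
step 4: append 72 -> window=[13, 74, 72] -> max=74
step 5: append 25 -> window=[74, 72, 25] -> max=74
step 6: append 56 -> window=[72, 25, 56] -> max=72
step 7: append 75 -> window=[25, 56, 75] -> max=75
step 8: append 29 -> window=[56, 75, 29] -> max=75
step 9: append 82 -> window=[75, 29, 82] -> max=82
step 10: append 13 -> window=[29, 82, 13] -> max=82
Recorded maximums: 74 74 74 72 75 75 82 82
Changes between consecutive maximums: 3

Answer: 3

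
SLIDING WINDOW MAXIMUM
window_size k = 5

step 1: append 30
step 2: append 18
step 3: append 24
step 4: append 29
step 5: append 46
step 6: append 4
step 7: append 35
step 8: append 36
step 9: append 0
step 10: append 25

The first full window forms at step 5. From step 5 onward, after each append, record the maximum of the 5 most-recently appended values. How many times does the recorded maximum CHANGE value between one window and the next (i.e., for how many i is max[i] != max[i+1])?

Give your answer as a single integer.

Answer: 1

Derivation:
step 1: append 30 -> window=[30] (not full yet)
step 2: append 18 -> window=[30, 18] (not full yet)
step 3: append 24 -> window=[30, 18, 24] (not full yet)
step 4: append 29 -> window=[30, 18, 24, 29] (not full yet)
step 5: append 46 -> window=[30, 18, 24, 29, 46] -> max=46
step 6: append 4 -> window=[18, 24, 29, 46, 4] -> max=46
step 7: append 35 -> window=[24, 29, 46, 4, 35] -> max=46
step 8: append 36 -> window=[29, 46, 4, 35, 36] -> max=46
step 9: append 0 -> window=[46, 4, 35, 36, 0] -> max=46
step 10: append 25 -> window=[4, 35, 36, 0, 25] -> max=36
Recorded maximums: 46 46 46 46 46 36
Changes between consecutive maximums: 1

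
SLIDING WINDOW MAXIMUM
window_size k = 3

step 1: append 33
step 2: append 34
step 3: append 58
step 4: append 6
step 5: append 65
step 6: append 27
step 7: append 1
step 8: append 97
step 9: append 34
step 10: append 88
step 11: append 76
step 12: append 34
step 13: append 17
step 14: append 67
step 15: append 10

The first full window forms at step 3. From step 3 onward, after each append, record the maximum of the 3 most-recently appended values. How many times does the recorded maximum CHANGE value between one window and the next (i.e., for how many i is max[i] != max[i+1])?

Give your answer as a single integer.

Answer: 5

Derivation:
step 1: append 33 -> window=[33] (not full yet)
step 2: append 34 -> window=[33, 34] (not full yet)
step 3: append 58 -> window=[33, 34, 58] -> max=58
step 4: append 6 -> window=[34, 58, 6] -> max=58
step 5: append 65 -> window=[58, 6, 65] -> max=65
step 6: append 27 -> window=[6, 65, 27] -> max=65
step 7: append 1 -> window=[65, 27, 1] -> max=65
step 8: append 97 -> window=[27, 1, 97] -> max=97
step 9: append 34 -> window=[1, 97, 34] -> max=97
step 10: append 88 -> window=[97, 34, 88] -> max=97
step 11: append 76 -> window=[34, 88, 76] -> max=88
step 12: append 34 -> window=[88, 76, 34] -> max=88
step 13: append 17 -> window=[76, 34, 17] -> max=76
step 14: append 67 -> window=[34, 17, 67] -> max=67
step 15: append 10 -> window=[17, 67, 10] -> max=67
Recorded maximums: 58 58 65 65 65 97 97 97 88 88 76 67 67
Changes between consecutive maximums: 5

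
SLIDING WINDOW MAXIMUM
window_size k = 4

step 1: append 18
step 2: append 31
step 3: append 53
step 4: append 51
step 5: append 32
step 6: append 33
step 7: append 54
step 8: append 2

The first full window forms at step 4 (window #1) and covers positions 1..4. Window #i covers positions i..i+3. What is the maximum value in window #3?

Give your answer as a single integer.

step 1: append 18 -> window=[18] (not full yet)
step 2: append 31 -> window=[18, 31] (not full yet)
step 3: append 53 -> window=[18, 31, 53] (not full yet)
step 4: append 51 -> window=[18, 31, 53, 51] -> max=53
step 5: append 32 -> window=[31, 53, 51, 32] -> max=53
step 6: append 33 -> window=[53, 51, 32, 33] -> max=53
Window #3 max = 53

Answer: 53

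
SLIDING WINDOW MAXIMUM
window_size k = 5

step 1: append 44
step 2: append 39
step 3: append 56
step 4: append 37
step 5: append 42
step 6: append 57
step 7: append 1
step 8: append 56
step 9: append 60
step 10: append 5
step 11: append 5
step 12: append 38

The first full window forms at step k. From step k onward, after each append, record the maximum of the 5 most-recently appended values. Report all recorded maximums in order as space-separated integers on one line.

Answer: 56 57 57 57 60 60 60 60

Derivation:
step 1: append 44 -> window=[44] (not full yet)
step 2: append 39 -> window=[44, 39] (not full yet)
step 3: append 56 -> window=[44, 39, 56] (not full yet)
step 4: append 37 -> window=[44, 39, 56, 37] (not full yet)
step 5: append 42 -> window=[44, 39, 56, 37, 42] -> max=56
step 6: append 57 -> window=[39, 56, 37, 42, 57] -> max=57
step 7: append 1 -> window=[56, 37, 42, 57, 1] -> max=57
step 8: append 56 -> window=[37, 42, 57, 1, 56] -> max=57
step 9: append 60 -> window=[42, 57, 1, 56, 60] -> max=60
step 10: append 5 -> window=[57, 1, 56, 60, 5] -> max=60
step 11: append 5 -> window=[1, 56, 60, 5, 5] -> max=60
step 12: append 38 -> window=[56, 60, 5, 5, 38] -> max=60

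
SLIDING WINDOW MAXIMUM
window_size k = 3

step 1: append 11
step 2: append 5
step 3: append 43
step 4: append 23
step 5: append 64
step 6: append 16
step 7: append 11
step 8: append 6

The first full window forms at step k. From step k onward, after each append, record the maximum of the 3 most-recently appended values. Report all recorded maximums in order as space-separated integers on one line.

step 1: append 11 -> window=[11] (not full yet)
step 2: append 5 -> window=[11, 5] (not full yet)
step 3: append 43 -> window=[11, 5, 43] -> max=43
step 4: append 23 -> window=[5, 43, 23] -> max=43
step 5: append 64 -> window=[43, 23, 64] -> max=64
step 6: append 16 -> window=[23, 64, 16] -> max=64
step 7: append 11 -> window=[64, 16, 11] -> max=64
step 8: append 6 -> window=[16, 11, 6] -> max=16

Answer: 43 43 64 64 64 16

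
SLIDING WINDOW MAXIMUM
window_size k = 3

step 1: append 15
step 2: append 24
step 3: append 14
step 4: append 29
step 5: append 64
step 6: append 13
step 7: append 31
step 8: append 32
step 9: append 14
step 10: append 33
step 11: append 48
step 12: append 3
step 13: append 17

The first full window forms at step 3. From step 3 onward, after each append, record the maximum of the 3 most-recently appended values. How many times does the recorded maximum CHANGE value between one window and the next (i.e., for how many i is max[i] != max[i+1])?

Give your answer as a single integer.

Answer: 5

Derivation:
step 1: append 15 -> window=[15] (not full yet)
step 2: append 24 -> window=[15, 24] (not full yet)
step 3: append 14 -> window=[15, 24, 14] -> max=24
step 4: append 29 -> window=[24, 14, 29] -> max=29
step 5: append 64 -> window=[14, 29, 64] -> max=64
step 6: append 13 -> window=[29, 64, 13] -> max=64
step 7: append 31 -> window=[64, 13, 31] -> max=64
step 8: append 32 -> window=[13, 31, 32] -> max=32
step 9: append 14 -> window=[31, 32, 14] -> max=32
step 10: append 33 -> window=[32, 14, 33] -> max=33
step 11: append 48 -> window=[14, 33, 48] -> max=48
step 12: append 3 -> window=[33, 48, 3] -> max=48
step 13: append 17 -> window=[48, 3, 17] -> max=48
Recorded maximums: 24 29 64 64 64 32 32 33 48 48 48
Changes between consecutive maximums: 5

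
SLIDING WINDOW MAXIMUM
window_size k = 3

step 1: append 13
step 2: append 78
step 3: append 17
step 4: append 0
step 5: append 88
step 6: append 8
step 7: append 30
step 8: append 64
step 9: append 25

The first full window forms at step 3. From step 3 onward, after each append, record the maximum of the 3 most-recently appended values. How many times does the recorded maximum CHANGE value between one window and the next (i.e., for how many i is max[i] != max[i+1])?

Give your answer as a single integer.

step 1: append 13 -> window=[13] (not full yet)
step 2: append 78 -> window=[13, 78] (not full yet)
step 3: append 17 -> window=[13, 78, 17] -> max=78
step 4: append 0 -> window=[78, 17, 0] -> max=78
step 5: append 88 -> window=[17, 0, 88] -> max=88
step 6: append 8 -> window=[0, 88, 8] -> max=88
step 7: append 30 -> window=[88, 8, 30] -> max=88
step 8: append 64 -> window=[8, 30, 64] -> max=64
step 9: append 25 -> window=[30, 64, 25] -> max=64
Recorded maximums: 78 78 88 88 88 64 64
Changes between consecutive maximums: 2

Answer: 2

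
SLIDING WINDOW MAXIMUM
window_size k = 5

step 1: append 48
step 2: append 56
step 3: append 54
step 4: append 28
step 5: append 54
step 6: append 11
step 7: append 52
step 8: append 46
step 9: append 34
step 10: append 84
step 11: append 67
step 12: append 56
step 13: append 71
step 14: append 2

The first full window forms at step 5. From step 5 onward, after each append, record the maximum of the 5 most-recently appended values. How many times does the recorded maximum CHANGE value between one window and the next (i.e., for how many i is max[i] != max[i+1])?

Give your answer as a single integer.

Answer: 2

Derivation:
step 1: append 48 -> window=[48] (not full yet)
step 2: append 56 -> window=[48, 56] (not full yet)
step 3: append 54 -> window=[48, 56, 54] (not full yet)
step 4: append 28 -> window=[48, 56, 54, 28] (not full yet)
step 5: append 54 -> window=[48, 56, 54, 28, 54] -> max=56
step 6: append 11 -> window=[56, 54, 28, 54, 11] -> max=56
step 7: append 52 -> window=[54, 28, 54, 11, 52] -> max=54
step 8: append 46 -> window=[28, 54, 11, 52, 46] -> max=54
step 9: append 34 -> window=[54, 11, 52, 46, 34] -> max=54
step 10: append 84 -> window=[11, 52, 46, 34, 84] -> max=84
step 11: append 67 -> window=[52, 46, 34, 84, 67] -> max=84
step 12: append 56 -> window=[46, 34, 84, 67, 56] -> max=84
step 13: append 71 -> window=[34, 84, 67, 56, 71] -> max=84
step 14: append 2 -> window=[84, 67, 56, 71, 2] -> max=84
Recorded maximums: 56 56 54 54 54 84 84 84 84 84
Changes between consecutive maximums: 2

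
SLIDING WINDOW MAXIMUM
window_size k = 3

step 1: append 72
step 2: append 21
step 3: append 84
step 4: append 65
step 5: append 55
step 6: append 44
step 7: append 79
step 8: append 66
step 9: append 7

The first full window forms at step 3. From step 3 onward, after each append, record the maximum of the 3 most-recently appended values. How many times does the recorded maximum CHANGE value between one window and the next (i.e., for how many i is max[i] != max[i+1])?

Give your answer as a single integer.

Answer: 2

Derivation:
step 1: append 72 -> window=[72] (not full yet)
step 2: append 21 -> window=[72, 21] (not full yet)
step 3: append 84 -> window=[72, 21, 84] -> max=84
step 4: append 65 -> window=[21, 84, 65] -> max=84
step 5: append 55 -> window=[84, 65, 55] -> max=84
step 6: append 44 -> window=[65, 55, 44] -> max=65
step 7: append 79 -> window=[55, 44, 79] -> max=79
step 8: append 66 -> window=[44, 79, 66] -> max=79
step 9: append 7 -> window=[79, 66, 7] -> max=79
Recorded maximums: 84 84 84 65 79 79 79
Changes between consecutive maximums: 2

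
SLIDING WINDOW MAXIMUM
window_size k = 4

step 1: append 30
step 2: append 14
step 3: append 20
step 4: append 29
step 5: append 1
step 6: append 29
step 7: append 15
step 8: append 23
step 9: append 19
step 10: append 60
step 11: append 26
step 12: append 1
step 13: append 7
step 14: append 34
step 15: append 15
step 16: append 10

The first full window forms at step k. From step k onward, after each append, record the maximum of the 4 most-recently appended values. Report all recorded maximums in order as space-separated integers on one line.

step 1: append 30 -> window=[30] (not full yet)
step 2: append 14 -> window=[30, 14] (not full yet)
step 3: append 20 -> window=[30, 14, 20] (not full yet)
step 4: append 29 -> window=[30, 14, 20, 29] -> max=30
step 5: append 1 -> window=[14, 20, 29, 1] -> max=29
step 6: append 29 -> window=[20, 29, 1, 29] -> max=29
step 7: append 15 -> window=[29, 1, 29, 15] -> max=29
step 8: append 23 -> window=[1, 29, 15, 23] -> max=29
step 9: append 19 -> window=[29, 15, 23, 19] -> max=29
step 10: append 60 -> window=[15, 23, 19, 60] -> max=60
step 11: append 26 -> window=[23, 19, 60, 26] -> max=60
step 12: append 1 -> window=[19, 60, 26, 1] -> max=60
step 13: append 7 -> window=[60, 26, 1, 7] -> max=60
step 14: append 34 -> window=[26, 1, 7, 34] -> max=34
step 15: append 15 -> window=[1, 7, 34, 15] -> max=34
step 16: append 10 -> window=[7, 34, 15, 10] -> max=34

Answer: 30 29 29 29 29 29 60 60 60 60 34 34 34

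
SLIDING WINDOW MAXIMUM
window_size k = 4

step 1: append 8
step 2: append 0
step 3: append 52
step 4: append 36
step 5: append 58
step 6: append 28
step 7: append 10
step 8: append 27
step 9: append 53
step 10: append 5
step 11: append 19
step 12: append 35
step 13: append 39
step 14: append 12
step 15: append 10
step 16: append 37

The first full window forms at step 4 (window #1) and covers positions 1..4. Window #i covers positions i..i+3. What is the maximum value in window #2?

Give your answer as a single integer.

step 1: append 8 -> window=[8] (not full yet)
step 2: append 0 -> window=[8, 0] (not full yet)
step 3: append 52 -> window=[8, 0, 52] (not full yet)
step 4: append 36 -> window=[8, 0, 52, 36] -> max=52
step 5: append 58 -> window=[0, 52, 36, 58] -> max=58
Window #2 max = 58

Answer: 58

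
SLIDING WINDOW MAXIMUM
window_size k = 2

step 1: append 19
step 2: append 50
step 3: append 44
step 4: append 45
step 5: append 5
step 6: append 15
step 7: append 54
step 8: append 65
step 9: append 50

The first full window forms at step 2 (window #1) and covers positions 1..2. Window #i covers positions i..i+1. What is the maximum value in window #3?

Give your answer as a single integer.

step 1: append 19 -> window=[19] (not full yet)
step 2: append 50 -> window=[19, 50] -> max=50
step 3: append 44 -> window=[50, 44] -> max=50
step 4: append 45 -> window=[44, 45] -> max=45
Window #3 max = 45

Answer: 45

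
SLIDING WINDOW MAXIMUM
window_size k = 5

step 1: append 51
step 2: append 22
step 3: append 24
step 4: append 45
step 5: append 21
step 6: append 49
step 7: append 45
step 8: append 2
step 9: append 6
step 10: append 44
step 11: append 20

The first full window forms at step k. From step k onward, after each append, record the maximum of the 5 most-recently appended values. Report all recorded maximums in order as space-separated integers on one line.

Answer: 51 49 49 49 49 49 45

Derivation:
step 1: append 51 -> window=[51] (not full yet)
step 2: append 22 -> window=[51, 22] (not full yet)
step 3: append 24 -> window=[51, 22, 24] (not full yet)
step 4: append 45 -> window=[51, 22, 24, 45] (not full yet)
step 5: append 21 -> window=[51, 22, 24, 45, 21] -> max=51
step 6: append 49 -> window=[22, 24, 45, 21, 49] -> max=49
step 7: append 45 -> window=[24, 45, 21, 49, 45] -> max=49
step 8: append 2 -> window=[45, 21, 49, 45, 2] -> max=49
step 9: append 6 -> window=[21, 49, 45, 2, 6] -> max=49
step 10: append 44 -> window=[49, 45, 2, 6, 44] -> max=49
step 11: append 20 -> window=[45, 2, 6, 44, 20] -> max=45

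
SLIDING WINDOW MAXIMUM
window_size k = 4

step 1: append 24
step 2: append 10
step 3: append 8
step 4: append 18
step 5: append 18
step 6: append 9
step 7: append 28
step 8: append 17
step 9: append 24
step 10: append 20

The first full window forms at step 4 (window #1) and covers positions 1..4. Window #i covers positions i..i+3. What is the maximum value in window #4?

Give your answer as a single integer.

Answer: 28

Derivation:
step 1: append 24 -> window=[24] (not full yet)
step 2: append 10 -> window=[24, 10] (not full yet)
step 3: append 8 -> window=[24, 10, 8] (not full yet)
step 4: append 18 -> window=[24, 10, 8, 18] -> max=24
step 5: append 18 -> window=[10, 8, 18, 18] -> max=18
step 6: append 9 -> window=[8, 18, 18, 9] -> max=18
step 7: append 28 -> window=[18, 18, 9, 28] -> max=28
Window #4 max = 28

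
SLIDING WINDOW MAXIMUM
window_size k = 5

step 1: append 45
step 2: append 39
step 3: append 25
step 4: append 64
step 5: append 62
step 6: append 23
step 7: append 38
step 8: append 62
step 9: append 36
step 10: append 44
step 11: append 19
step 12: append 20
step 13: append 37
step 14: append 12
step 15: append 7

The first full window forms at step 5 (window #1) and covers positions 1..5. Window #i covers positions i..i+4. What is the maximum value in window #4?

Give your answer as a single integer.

step 1: append 45 -> window=[45] (not full yet)
step 2: append 39 -> window=[45, 39] (not full yet)
step 3: append 25 -> window=[45, 39, 25] (not full yet)
step 4: append 64 -> window=[45, 39, 25, 64] (not full yet)
step 5: append 62 -> window=[45, 39, 25, 64, 62] -> max=64
step 6: append 23 -> window=[39, 25, 64, 62, 23] -> max=64
step 7: append 38 -> window=[25, 64, 62, 23, 38] -> max=64
step 8: append 62 -> window=[64, 62, 23, 38, 62] -> max=64
Window #4 max = 64

Answer: 64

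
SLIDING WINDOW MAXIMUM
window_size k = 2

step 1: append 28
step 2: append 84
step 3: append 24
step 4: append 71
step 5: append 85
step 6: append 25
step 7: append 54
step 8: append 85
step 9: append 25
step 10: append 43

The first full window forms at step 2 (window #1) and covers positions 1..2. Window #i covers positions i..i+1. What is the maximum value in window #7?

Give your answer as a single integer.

Answer: 85

Derivation:
step 1: append 28 -> window=[28] (not full yet)
step 2: append 84 -> window=[28, 84] -> max=84
step 3: append 24 -> window=[84, 24] -> max=84
step 4: append 71 -> window=[24, 71] -> max=71
step 5: append 85 -> window=[71, 85] -> max=85
step 6: append 25 -> window=[85, 25] -> max=85
step 7: append 54 -> window=[25, 54] -> max=54
step 8: append 85 -> window=[54, 85] -> max=85
Window #7 max = 85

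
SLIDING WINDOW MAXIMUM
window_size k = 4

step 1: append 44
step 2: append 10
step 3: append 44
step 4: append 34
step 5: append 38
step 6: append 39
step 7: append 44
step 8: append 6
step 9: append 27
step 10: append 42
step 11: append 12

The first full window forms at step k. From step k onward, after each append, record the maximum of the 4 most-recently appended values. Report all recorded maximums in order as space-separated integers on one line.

step 1: append 44 -> window=[44] (not full yet)
step 2: append 10 -> window=[44, 10] (not full yet)
step 3: append 44 -> window=[44, 10, 44] (not full yet)
step 4: append 34 -> window=[44, 10, 44, 34] -> max=44
step 5: append 38 -> window=[10, 44, 34, 38] -> max=44
step 6: append 39 -> window=[44, 34, 38, 39] -> max=44
step 7: append 44 -> window=[34, 38, 39, 44] -> max=44
step 8: append 6 -> window=[38, 39, 44, 6] -> max=44
step 9: append 27 -> window=[39, 44, 6, 27] -> max=44
step 10: append 42 -> window=[44, 6, 27, 42] -> max=44
step 11: append 12 -> window=[6, 27, 42, 12] -> max=42

Answer: 44 44 44 44 44 44 44 42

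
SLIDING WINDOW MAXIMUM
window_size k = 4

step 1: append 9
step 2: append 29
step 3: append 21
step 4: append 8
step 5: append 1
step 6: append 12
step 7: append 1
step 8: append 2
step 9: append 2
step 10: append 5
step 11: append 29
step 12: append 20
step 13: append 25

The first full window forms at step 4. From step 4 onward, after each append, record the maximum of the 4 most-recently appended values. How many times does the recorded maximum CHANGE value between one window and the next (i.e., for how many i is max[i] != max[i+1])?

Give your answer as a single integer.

step 1: append 9 -> window=[9] (not full yet)
step 2: append 29 -> window=[9, 29] (not full yet)
step 3: append 21 -> window=[9, 29, 21] (not full yet)
step 4: append 8 -> window=[9, 29, 21, 8] -> max=29
step 5: append 1 -> window=[29, 21, 8, 1] -> max=29
step 6: append 12 -> window=[21, 8, 1, 12] -> max=21
step 7: append 1 -> window=[8, 1, 12, 1] -> max=12
step 8: append 2 -> window=[1, 12, 1, 2] -> max=12
step 9: append 2 -> window=[12, 1, 2, 2] -> max=12
step 10: append 5 -> window=[1, 2, 2, 5] -> max=5
step 11: append 29 -> window=[2, 2, 5, 29] -> max=29
step 12: append 20 -> window=[2, 5, 29, 20] -> max=29
step 13: append 25 -> window=[5, 29, 20, 25] -> max=29
Recorded maximums: 29 29 21 12 12 12 5 29 29 29
Changes between consecutive maximums: 4

Answer: 4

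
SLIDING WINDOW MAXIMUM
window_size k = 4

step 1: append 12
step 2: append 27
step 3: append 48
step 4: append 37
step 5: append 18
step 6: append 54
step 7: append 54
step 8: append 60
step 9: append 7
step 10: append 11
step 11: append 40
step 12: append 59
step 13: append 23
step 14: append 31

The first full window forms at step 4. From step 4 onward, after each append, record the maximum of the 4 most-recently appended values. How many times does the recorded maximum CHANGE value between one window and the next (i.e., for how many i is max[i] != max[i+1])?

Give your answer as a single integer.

Answer: 3

Derivation:
step 1: append 12 -> window=[12] (not full yet)
step 2: append 27 -> window=[12, 27] (not full yet)
step 3: append 48 -> window=[12, 27, 48] (not full yet)
step 4: append 37 -> window=[12, 27, 48, 37] -> max=48
step 5: append 18 -> window=[27, 48, 37, 18] -> max=48
step 6: append 54 -> window=[48, 37, 18, 54] -> max=54
step 7: append 54 -> window=[37, 18, 54, 54] -> max=54
step 8: append 60 -> window=[18, 54, 54, 60] -> max=60
step 9: append 7 -> window=[54, 54, 60, 7] -> max=60
step 10: append 11 -> window=[54, 60, 7, 11] -> max=60
step 11: append 40 -> window=[60, 7, 11, 40] -> max=60
step 12: append 59 -> window=[7, 11, 40, 59] -> max=59
step 13: append 23 -> window=[11, 40, 59, 23] -> max=59
step 14: append 31 -> window=[40, 59, 23, 31] -> max=59
Recorded maximums: 48 48 54 54 60 60 60 60 59 59 59
Changes between consecutive maximums: 3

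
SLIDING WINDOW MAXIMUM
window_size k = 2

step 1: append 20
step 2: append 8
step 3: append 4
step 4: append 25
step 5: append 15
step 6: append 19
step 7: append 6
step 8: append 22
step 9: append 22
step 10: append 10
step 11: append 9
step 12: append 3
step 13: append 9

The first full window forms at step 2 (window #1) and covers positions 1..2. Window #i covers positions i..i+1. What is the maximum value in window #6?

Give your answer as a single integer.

Answer: 19

Derivation:
step 1: append 20 -> window=[20] (not full yet)
step 2: append 8 -> window=[20, 8] -> max=20
step 3: append 4 -> window=[8, 4] -> max=8
step 4: append 25 -> window=[4, 25] -> max=25
step 5: append 15 -> window=[25, 15] -> max=25
step 6: append 19 -> window=[15, 19] -> max=19
step 7: append 6 -> window=[19, 6] -> max=19
Window #6 max = 19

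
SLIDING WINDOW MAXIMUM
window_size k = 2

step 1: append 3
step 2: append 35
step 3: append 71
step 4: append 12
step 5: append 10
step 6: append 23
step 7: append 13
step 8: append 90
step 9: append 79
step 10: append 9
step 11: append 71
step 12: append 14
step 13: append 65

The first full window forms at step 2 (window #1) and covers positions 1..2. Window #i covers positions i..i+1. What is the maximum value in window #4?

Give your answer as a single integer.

Answer: 12

Derivation:
step 1: append 3 -> window=[3] (not full yet)
step 2: append 35 -> window=[3, 35] -> max=35
step 3: append 71 -> window=[35, 71] -> max=71
step 4: append 12 -> window=[71, 12] -> max=71
step 5: append 10 -> window=[12, 10] -> max=12
Window #4 max = 12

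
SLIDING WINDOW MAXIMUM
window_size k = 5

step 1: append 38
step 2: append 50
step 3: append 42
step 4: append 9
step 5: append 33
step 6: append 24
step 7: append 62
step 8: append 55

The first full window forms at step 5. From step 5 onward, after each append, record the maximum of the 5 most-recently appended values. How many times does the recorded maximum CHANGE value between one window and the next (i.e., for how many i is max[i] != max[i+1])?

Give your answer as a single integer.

step 1: append 38 -> window=[38] (not full yet)
step 2: append 50 -> window=[38, 50] (not full yet)
step 3: append 42 -> window=[38, 50, 42] (not full yet)
step 4: append 9 -> window=[38, 50, 42, 9] (not full yet)
step 5: append 33 -> window=[38, 50, 42, 9, 33] -> max=50
step 6: append 24 -> window=[50, 42, 9, 33, 24] -> max=50
step 7: append 62 -> window=[42, 9, 33, 24, 62] -> max=62
step 8: append 55 -> window=[9, 33, 24, 62, 55] -> max=62
Recorded maximums: 50 50 62 62
Changes between consecutive maximums: 1

Answer: 1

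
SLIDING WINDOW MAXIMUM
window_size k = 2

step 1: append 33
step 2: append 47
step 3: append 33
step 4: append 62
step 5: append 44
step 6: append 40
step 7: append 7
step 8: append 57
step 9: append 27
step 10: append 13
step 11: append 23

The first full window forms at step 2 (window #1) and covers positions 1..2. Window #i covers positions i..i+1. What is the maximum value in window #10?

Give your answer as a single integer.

step 1: append 33 -> window=[33] (not full yet)
step 2: append 47 -> window=[33, 47] -> max=47
step 3: append 33 -> window=[47, 33] -> max=47
step 4: append 62 -> window=[33, 62] -> max=62
step 5: append 44 -> window=[62, 44] -> max=62
step 6: append 40 -> window=[44, 40] -> max=44
step 7: append 7 -> window=[40, 7] -> max=40
step 8: append 57 -> window=[7, 57] -> max=57
step 9: append 27 -> window=[57, 27] -> max=57
step 10: append 13 -> window=[27, 13] -> max=27
step 11: append 23 -> window=[13, 23] -> max=23
Window #10 max = 23

Answer: 23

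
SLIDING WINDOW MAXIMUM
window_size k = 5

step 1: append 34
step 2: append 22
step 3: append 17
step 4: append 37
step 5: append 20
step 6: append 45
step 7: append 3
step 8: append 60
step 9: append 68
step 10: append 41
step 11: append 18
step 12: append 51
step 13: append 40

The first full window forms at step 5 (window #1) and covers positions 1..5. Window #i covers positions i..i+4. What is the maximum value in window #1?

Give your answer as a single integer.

step 1: append 34 -> window=[34] (not full yet)
step 2: append 22 -> window=[34, 22] (not full yet)
step 3: append 17 -> window=[34, 22, 17] (not full yet)
step 4: append 37 -> window=[34, 22, 17, 37] (not full yet)
step 5: append 20 -> window=[34, 22, 17, 37, 20] -> max=37
Window #1 max = 37

Answer: 37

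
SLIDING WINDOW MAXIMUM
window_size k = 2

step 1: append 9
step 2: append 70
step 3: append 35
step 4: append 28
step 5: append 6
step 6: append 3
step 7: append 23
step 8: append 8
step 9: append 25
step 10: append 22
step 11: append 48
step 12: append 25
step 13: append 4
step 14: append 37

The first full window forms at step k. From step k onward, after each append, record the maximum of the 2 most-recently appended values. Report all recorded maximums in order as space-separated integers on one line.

Answer: 70 70 35 28 6 23 23 25 25 48 48 25 37

Derivation:
step 1: append 9 -> window=[9] (not full yet)
step 2: append 70 -> window=[9, 70] -> max=70
step 3: append 35 -> window=[70, 35] -> max=70
step 4: append 28 -> window=[35, 28] -> max=35
step 5: append 6 -> window=[28, 6] -> max=28
step 6: append 3 -> window=[6, 3] -> max=6
step 7: append 23 -> window=[3, 23] -> max=23
step 8: append 8 -> window=[23, 8] -> max=23
step 9: append 25 -> window=[8, 25] -> max=25
step 10: append 22 -> window=[25, 22] -> max=25
step 11: append 48 -> window=[22, 48] -> max=48
step 12: append 25 -> window=[48, 25] -> max=48
step 13: append 4 -> window=[25, 4] -> max=25
step 14: append 37 -> window=[4, 37] -> max=37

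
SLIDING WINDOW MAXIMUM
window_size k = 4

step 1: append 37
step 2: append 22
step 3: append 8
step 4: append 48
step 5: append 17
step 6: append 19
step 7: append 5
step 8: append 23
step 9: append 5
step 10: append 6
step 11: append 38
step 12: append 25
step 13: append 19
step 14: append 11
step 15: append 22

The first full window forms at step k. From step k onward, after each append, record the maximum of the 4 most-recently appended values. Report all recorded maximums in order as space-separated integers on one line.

Answer: 48 48 48 48 23 23 23 38 38 38 38 25

Derivation:
step 1: append 37 -> window=[37] (not full yet)
step 2: append 22 -> window=[37, 22] (not full yet)
step 3: append 8 -> window=[37, 22, 8] (not full yet)
step 4: append 48 -> window=[37, 22, 8, 48] -> max=48
step 5: append 17 -> window=[22, 8, 48, 17] -> max=48
step 6: append 19 -> window=[8, 48, 17, 19] -> max=48
step 7: append 5 -> window=[48, 17, 19, 5] -> max=48
step 8: append 23 -> window=[17, 19, 5, 23] -> max=23
step 9: append 5 -> window=[19, 5, 23, 5] -> max=23
step 10: append 6 -> window=[5, 23, 5, 6] -> max=23
step 11: append 38 -> window=[23, 5, 6, 38] -> max=38
step 12: append 25 -> window=[5, 6, 38, 25] -> max=38
step 13: append 19 -> window=[6, 38, 25, 19] -> max=38
step 14: append 11 -> window=[38, 25, 19, 11] -> max=38
step 15: append 22 -> window=[25, 19, 11, 22] -> max=25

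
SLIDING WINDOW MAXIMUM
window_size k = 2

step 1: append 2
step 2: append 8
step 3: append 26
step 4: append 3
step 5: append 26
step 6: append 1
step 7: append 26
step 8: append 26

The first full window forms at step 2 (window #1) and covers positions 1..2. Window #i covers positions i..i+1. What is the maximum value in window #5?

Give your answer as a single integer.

Answer: 26

Derivation:
step 1: append 2 -> window=[2] (not full yet)
step 2: append 8 -> window=[2, 8] -> max=8
step 3: append 26 -> window=[8, 26] -> max=26
step 4: append 3 -> window=[26, 3] -> max=26
step 5: append 26 -> window=[3, 26] -> max=26
step 6: append 1 -> window=[26, 1] -> max=26
Window #5 max = 26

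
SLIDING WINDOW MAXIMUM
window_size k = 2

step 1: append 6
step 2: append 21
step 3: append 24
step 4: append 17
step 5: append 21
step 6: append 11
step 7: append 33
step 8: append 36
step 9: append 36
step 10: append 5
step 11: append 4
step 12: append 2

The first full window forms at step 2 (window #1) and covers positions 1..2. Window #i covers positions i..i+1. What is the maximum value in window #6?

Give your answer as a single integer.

step 1: append 6 -> window=[6] (not full yet)
step 2: append 21 -> window=[6, 21] -> max=21
step 3: append 24 -> window=[21, 24] -> max=24
step 4: append 17 -> window=[24, 17] -> max=24
step 5: append 21 -> window=[17, 21] -> max=21
step 6: append 11 -> window=[21, 11] -> max=21
step 7: append 33 -> window=[11, 33] -> max=33
Window #6 max = 33

Answer: 33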